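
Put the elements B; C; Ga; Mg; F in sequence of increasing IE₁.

Ga < Mg < B < C < F

First ionization energy rises across a period (greater Z_eff holds electrons more tightly) and falls down a group (valence electrons are farther from the nucleus).
Here both period and group differ, so the two effects have to be weighed against each other.
Mg > Ga: the two effects oppose for this pair; the down-group effect wins (738 vs 579 kJ/mol).
B > Mg: both effects reinforce here, so B is clearly the higher of the two.
C > B: both are in period 2; the period trend gives C the larger value.
F > C: both are in period 2; the period trend gives F the larger value.
For reference (kJ/mol): B 801, C 1086, F 1681, Mg 738, Ga 579.
So from lowest to highest: Ga < Mg < B < C < F.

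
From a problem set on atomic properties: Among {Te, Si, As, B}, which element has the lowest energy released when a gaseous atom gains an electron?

B

Electron affinity generally becomes more exothermic across a period toward the halogens and less exothermic down a group.
A diagonal step moves right (one effect) and down (the opposite effect) at once.
As > B: the two effects oppose for this pair; the across-period effect wins (78 vs 27 kJ/mol).
Si > As: period and group pull opposite ways; the down-group shift dominates (134 vs 78 kJ/mol).
Te > Si: the two effects oppose for this pair; the across-period effect wins (190 vs 134 kJ/mol).
For reference (kJ/mol): B 27, Si 134, As 78, Te 190.
The lowest energy released when a gaseous atom gains an electron among these belongs to B.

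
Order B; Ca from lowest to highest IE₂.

The second ionization energy removes an electron from the +1 ion. For each element: B⁺ still has 2 valence electrons; Ca⁺ still has 1 valence electron.
All are still removing valence electrons, so compare the +1 ions as you would atoms: IE_2 generally rises across a period (higher Z_eff) and falls down a group (larger shell), subject to the usual subshell exceptions.
Valence configurations: B⁺ [He]2s², Ca⁺ [Ar]4s¹.
Tabulated IE_2 (kJ/mol): B 2427, Ca 1145.
Overall IE_2 order: Ca < B.

Ca < B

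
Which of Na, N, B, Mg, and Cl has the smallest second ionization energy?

Consider each +1 ion: Na⁺ is the bare [Ne] core; N⁺ still has 4 valence electrons; B⁺ still has 2 valence electrons; Mg⁺ still has 1 valence electron; Cl⁺ still has 6 valence electrons.
Pulling an electron out of a noble-gas core costs far more than removing a remaining valence electron, so Na sits at the high end of IE_2.
Valence configurations: N⁺ [He]2s²2p², B⁺ [He]2s², Mg⁺ [Ne]3s¹, Cl⁺ [Ne]3s²3p⁴.
Approximate IE_2 values (kJ/mol): Na 4562, N 2856, B 2427, Mg 1451, Cl 2298.
Hence IE_2: Mg < Cl < B < N < Na.

Mg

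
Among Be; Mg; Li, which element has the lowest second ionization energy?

Mg

After 1 electron has been removed, what remains? Be⁺ still has 1 valence electron; Mg⁺ still has 1 valence electron; Li⁺ is the bare [He] core.
Core electrons are held far more tightly than valence electrons, so Li tops the IE_2 order.
Valence configurations: Be⁺ [He]2s¹, Mg⁺ [Ne]3s¹.
Tabulated IE_2 (kJ/mol): Be 1757, Mg 1451, Li 7298.
Hence IE_2: Mg < Be < Li.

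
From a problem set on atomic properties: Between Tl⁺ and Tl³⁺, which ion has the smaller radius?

Both ions have Z = 81 protons, but Tl³⁺ has lost more electrons, so its remaining electrons feel a larger effective nuclear charge per electron and are pulled in more tightly.
Higher positive charge → smaller ion, so Tl⁺ > Tl³⁺.

Tl³⁺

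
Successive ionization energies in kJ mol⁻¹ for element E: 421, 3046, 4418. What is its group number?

Look for the largest jump between consecutive ionization energies: IE2/IE1 ≈ 7.2, far larger than any earlier ratio.
That jump marks the point where a core electron is being removed. So the atom has 1 valence electron.
A main-group element with 1 valence electron is in group 1.

Group 1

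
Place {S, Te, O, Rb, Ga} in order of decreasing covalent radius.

Rb, Te, Ga, S, O

O is in period 2, group 16; S is in period 3, group 16; Ga is in period 4, group 13; Rb is in period 5, group 1; Te is in period 5, group 16.
Radius decreases left→right (rising Z_eff, same n) and increases top→bottom (higher n).
These span different periods and groups, so the two trends combine.
S > O: S sits below O in group 16, so the down-group effect alone puts S larger.
Ga > S: relative to S, both the across-period and down-group shifts push Ga's atomic radius up.
Te > Ga: the two effects oppose for this pair; the down-group effect wins (136 vs 124 pm).
Rb > Te: both are in period 5; the period trend gives Rb the larger value.
Tabulated atomic radius (pm): O 63, S 103, Ga 124, Rb 210, Te 136.
So from largest to smallest: Rb > Te > Ga > S > O.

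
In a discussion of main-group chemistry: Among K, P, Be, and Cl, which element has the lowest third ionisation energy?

The third ionization energy removes an electron from the +2 ion. For each element: K²⁺ is already 1 electron into the core; P²⁺ still has 3 valence electrons; Be²⁺ is the bare [He] core; Cl²⁺ still has 5 valence electrons.
Breaking into a closed-shell core is much more expensive than removing a leftover valence electron — K and Be have the largest IE_3 here.
Valence configurations: P²⁺ [Ne]3s²3p¹, Cl²⁺ [Ne]3s²3p³.
Tabulated IE_3 (kJ/mol): K 4420, P 2914, Be 14849, Cl 3822.
Overall IE_3 order: P < Cl < K < Be.

P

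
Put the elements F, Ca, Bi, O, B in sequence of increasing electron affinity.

Ca, B, Bi, O, F

B is in period 2, group 13; O is in period 2, group 16; F is in period 2, group 17; Ca is in period 4, group 2; Bi is in period 6, group 15.
Atoms with high Z_eff and room in the valence shell (especially the halogens) have the most exothermic electron affinities.
Neither a single period nor a single group — weigh both effects.
B > Ca: both effects reinforce here, so B is clearly the higher of the two.
Bi > B: the two effects oppose for this pair; the across-period effect wins (91 vs 27 kJ/mol).
O > Bi: relative to Bi, both the across-period and down-group shifts push O's electron affinity up.
F > O: both are in period 2; the period trend gives F the larger value.
Approximate values (kJ/mol): B 27, O 141, F 328, Ca 2, Bi 91.
So from lowest to highest: Ca < B < Bi < O < F.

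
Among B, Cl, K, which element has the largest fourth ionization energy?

After 3 electrons have been removed, what remains? B³⁺ is the bare [He] core; Cl³⁺ still has 4 valence electrons; K³⁺ is already 2 electrons into the core.
Pulling an electron out of a noble-gas core costs far more than removing a remaining valence electron, so K and B sit at the high end of IE_4.
The numbers (kJ/mol): B 25026, Cl 5159, K 5877.
Overall IE_4 order: Cl < K < B.

B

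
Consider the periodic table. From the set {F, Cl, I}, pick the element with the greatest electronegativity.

F is in period 2, group 17; Cl is in period 3, group 17; I is in period 5, group 17.
Electronegativity increases across a period and decreases down a group, tracking effective nuclear charge and atomic size.
All are in group 17, so electronegativity increases up the group.
The greatest electronegativity among these belongs to F.

F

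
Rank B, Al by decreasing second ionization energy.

IE_2 is the cost of taking one more electron from the +1 cation: B⁺ still has 2 valence electrons; Al⁺ still has 2 valence electrons.
All are still removing valence electrons, so compare the +1 ions as you would atoms: IE_2 generally rises across a period (higher Z_eff) and falls down a group (larger shell), subject to the usual subshell exceptions.
Valence configurations: B⁺ [He]2s², Al⁺ [Ne]3s².
The numbers (kJ/mol): B 2427, Al 1817.
So the second ionization energies run Al < B.

B, Al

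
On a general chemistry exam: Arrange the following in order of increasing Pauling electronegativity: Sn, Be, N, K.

K < Be < Sn < N

Be is in period 2, group 2; N is in period 2, group 15; K is in period 4, group 1; Sn is in period 5, group 14.
Electronegativity increases across a period and decreases down a group, tracking effective nuclear charge and atomic size.
These span different periods and groups, so the two trends combine.
Be > K: both effects reinforce here, so Be is clearly the higher of the two.
Sn > Be: the two effects oppose for this pair; the across-period effect wins (1.96 vs 1.57).
N > Sn: relative to Sn, both the across-period and down-group shifts push N's electronegativity up.
Approximate values (Pauling): Be 1.57, N 3.04, K 0.82, Sn 1.96.
So from lowest to highest: K < Be < Sn < N.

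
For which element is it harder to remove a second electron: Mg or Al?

After 1 electron has been removed, what remains? Mg⁺ still has 1 valence electron; Al⁺ still has 2 valence electrons.
All are still removing valence electrons, so compare the +1 ions as you would atoms: IE_2 generally rises across a period (higher Z_eff) and falls down a group (larger shell), subject to the usual subshell exceptions.
Valence configurations: Mg⁺ [Ne]3s¹, Al⁺ [Ne]3s².
Approximate IE_2 values (kJ/mol): Mg 1451, Al 1817.
Overall IE_2 order: Mg < Al.

Al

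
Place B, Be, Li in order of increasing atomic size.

B < Be < Li

Li is in period 2, group 1; Be is in period 2, group 2; B is in period 2, group 13.
Radius decreases left→right (rising Z_eff, same n) and increases top→bottom (higher n).
All lie in period 2, so atomic radius increases right to left.
So from smallest to largest: B < Be < Li.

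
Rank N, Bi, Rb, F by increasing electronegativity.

Rb, Bi, N, F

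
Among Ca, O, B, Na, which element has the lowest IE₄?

Ca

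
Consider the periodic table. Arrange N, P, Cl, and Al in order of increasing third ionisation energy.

Al, P, Cl, N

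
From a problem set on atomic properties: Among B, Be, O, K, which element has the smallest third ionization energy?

B

Consider each +2 ion: B²⁺ still has 1 valence electron; Be²⁺ is the bare [He] core; O²⁺ still has 4 valence electrons; K²⁺ is already 1 electron into the core.
Usually core removal costs more than valence removal, but here the competition is close: a tightly held n=2 valence electron can cost more to remove than an n=3 core electron, so the actual values have to decide it.
Valence configurations: B²⁺ [He]2s¹, O²⁺ [He]2s²2p².
Approximate IE_3 values (kJ/mol): B 3660, Be 14849, O 5300, K 4420.
So the third ionization energies run B < K < O < Be.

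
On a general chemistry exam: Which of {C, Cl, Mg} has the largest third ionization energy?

After 2 electrons have been removed, what remains? C²⁺ still has 2 valence electrons; Cl²⁺ still has 5 valence electrons; Mg²⁺ is the bare [Ne] core.
Pulling an electron out of a noble-gas core costs far more than removing a remaining valence electron, so Mg sits at the high end of IE_3.
Valence configurations: C²⁺ [He]2s², Cl²⁺ [Ne]3s²3p³.
Approximate IE_3 values (kJ/mol): C 4620, Cl 3822, Mg 7733.
Overall IE_3 order: Cl < C < Mg.

Mg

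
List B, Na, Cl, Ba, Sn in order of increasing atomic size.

B is in period 2, group 13; Na is in period 3, group 1; Cl is in period 3, group 17; Sn is in period 5, group 14; Ba is in period 6, group 2.
Radius decreases left→right (rising Z_eff, same n) and increases top→bottom (higher n).
Here both period and group differ, so the two effects have to be weighed against each other.
Cl > B: the two effects oppose for this pair; the down-group effect wins (99 vs 85 pm).
Sn > Cl: relative to Cl, both the across-period and down-group shifts push Sn's atomic radius up.
Na > Sn: the two effects oppose for this pair; the across-period effect wins (155 vs 140 pm).
Ba > Na: the two effects oppose for this pair; the down-group effect wins (196 vs 155 pm).
Tabulated atomic radius (pm): B 85, Na 155, Cl 99, Sn 140, Ba 196.
So from smallest to largest: B < Cl < Sn < Na < Ba.

B < Cl < Sn < Na < Ba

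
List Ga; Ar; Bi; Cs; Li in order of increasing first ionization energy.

Cs, Li, Ga, Bi, Ar

First ionization energy rises across a period (greater Z_eff holds electrons more tightly) and falls down a group (valence electrons are farther from the nucleus).
These span different periods and groups, so the two trends combine.
Li > Cs: Li sits above Cs in group 1, so the down-group effect alone puts Li higher.
Ga > Li: period and group pull opposite ways; the across-period shift dominates (579 vs 520 kJ/mol).
Bi > Ga: period and group pull opposite ways; the across-period shift dominates (703 vs 579 kJ/mol).
Ar > Bi: relative to Bi, both the across-period and down-group shifts push Ar's first ionization energy up.
For reference (kJ/mol): Li 520, Ar 1521, Ga 579, Cs 376, Bi 703.
So from lowest to highest: Cs < Li < Ga < Bi < Ar.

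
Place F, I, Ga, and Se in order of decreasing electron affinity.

Adding an electron releases more energy for atoms nearer the top right (short of the noble gases).
Neither a single period nor a single group — weigh both effects.
Se > Ga: both are in period 4; the period trend gives Se the larger value.
I > Se: period and group pull opposite ways; the across-period shift dominates (295 vs 195 kJ/mol).
F > I: F sits above I in group 17, so the down-group effect alone puts F higher.
For reference (kJ/mol): F 328, Ga 29, Se 195, I 295.
So from highest to lowest: F > I > Se > Ga.

F > I > Se > Ga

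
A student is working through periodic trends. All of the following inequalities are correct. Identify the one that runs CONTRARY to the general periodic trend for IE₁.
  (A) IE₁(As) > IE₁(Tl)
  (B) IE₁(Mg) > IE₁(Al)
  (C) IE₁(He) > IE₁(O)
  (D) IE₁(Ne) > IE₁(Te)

(B)

The general trend: IE₁ increases across a period and decreases down a group.
(A) As (period 4, group 15) vs Tl (period 6, group 13): the stated order agrees with the simple trend.
(B) Mg (period 3, group 2) vs Al (period 3, group 13): the stated order contradicts the simple trend.
(C) He (period 1, group 18) vs O (period 2, group 16): the stated order agrees with the simple trend.
(D) Ne (period 2, group 18) vs Te (period 5, group 16): the stated order agrees with the simple trend.
The exception is (B): Al's single 3p electron is easier to remove than one from Mg's filled 3s².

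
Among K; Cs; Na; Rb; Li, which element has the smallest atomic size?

Across a period the added protons contract the valence shell; down a group each new principal shell makes the atom larger.
All are in group 1, so atomic radius increases down the group.
The smallest atomic size among these belongs to Li.

Li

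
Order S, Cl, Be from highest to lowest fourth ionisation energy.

The fourth ionization energy removes an electron from the +3 ion. For each element: S³⁺ still has 3 valence electrons; Cl³⁺ still has 4 valence electrons; Be³⁺ is already 1 electron into the core.
Breaking into a closed-shell core is much more expensive than removing a leftover valence electron — Be has the largest IE_4 here.
Valence configurations: S³⁺ [Ne]3s²3p¹, Cl³⁺ [Ne]3s²3p².
Approximate IE_4 values (kJ/mol): S 4556, Cl 5159, Be 21007.
Overall IE_4 order: S < Cl < Be.

Be, Cl, S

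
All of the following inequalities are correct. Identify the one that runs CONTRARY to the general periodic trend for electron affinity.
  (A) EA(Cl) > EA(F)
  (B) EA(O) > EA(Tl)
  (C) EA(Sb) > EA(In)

(A)

The general trend: electron affinity increases across a period and decreases down a group.
(A) Cl (period 3, group 17) vs F (period 2, group 17): the stated order contradicts the simple trend.
(B) O (period 2, group 16) vs Tl (period 6, group 13): the stated order agrees with the simple trend.
(C) Sb (period 5, group 15) vs In (period 5, group 13): the stated order agrees with the simple trend.
The exception is (A): F's small 2p subshell makes the incoming electron feel strong e⁻–e⁻ repulsion, so Cl actually releases more energy on gaining an electron.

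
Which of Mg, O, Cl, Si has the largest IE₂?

IE_2 is the cost of taking one more electron from the +1 cation: Mg⁺ still has 1 valence electron; O⁺ still has 5 valence electrons; Cl⁺ still has 6 valence electrons; Si⁺ still has 3 valence electrons.
All are still removing valence electrons, so compare the +1 ions as you would atoms: IE_2 generally rises across a period (higher Z_eff) and falls down a group (larger shell), subject to the usual subshell exceptions.
Valence configurations: Mg⁺ [Ne]3s¹, O⁺ [He]2s²2p³, Cl⁺ [Ne]3s²3p⁴, Si⁺ [Ne]3s²3p¹.
Tabulated IE_2 (kJ/mol): Mg 1451, O 3388, Cl 2298, Si 1577.
Putting it together, IE_2: Mg < Si < Cl < O.

O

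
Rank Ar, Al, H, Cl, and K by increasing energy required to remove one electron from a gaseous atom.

H is in period 1, group 1; Al is in period 3, group 13; Cl is in period 3, group 17; Ar is in period 3, group 18; K is in period 4, group 1.
First ionization energy rises across a period (greater Z_eff holds electrons more tightly) and falls down a group (valence electrons are farther from the nucleus).
Here both period and group differ, so the two effects have to be weighed against each other.
Al > K: both effects reinforce here, so Al is clearly the higher of the two.
Cl > Al: both are in period 3; the period trend gives Cl the larger value.
H > Cl: the two effects oppose for this pair; the down-group effect wins (1312 vs 1251 kJ/mol).
Ar > H: the two effects oppose for this pair; the across-period effect wins (1521 vs 1312 kJ/mol).
Approximate values (kJ/mol): H 1312, Al 578, Cl 1251, Ar 1521, K 419.
So from lowest to highest: K < Al < Cl < H < Ar.

K < Al < Cl < H < Ar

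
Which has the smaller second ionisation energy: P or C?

The second ionization energy removes an electron from the +1 ion. For each element: P⁺ still has 4 valence electrons; C⁺ still has 3 valence electrons.
All are still removing valence electrons, so compare the +1 ions as you would atoms: IE_2 generally rises across a period (higher Z_eff) and falls down a group (larger shell), subject to the usual subshell exceptions.
Valence configurations: P⁺ [Ne]3s²3p², C⁺ [He]2s²2p¹.
The numbers (kJ/mol): P 1907, C 2353.
Overall IE_2 order: P < C.

P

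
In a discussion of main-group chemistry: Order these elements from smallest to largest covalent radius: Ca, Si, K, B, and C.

B is in period 2, group 13; C is in period 2, group 14; Si is in period 3, group 14; K is in period 4, group 1; Ca is in period 4, group 2.
Moving right in a period, electrons are added to the same shell under a stronger nuclear pull, so atoms get smaller; moving down, a new shell is opened and atoms get larger.
Neither a single period nor a single group — weigh both effects.
B > C: B lies to the left of C in period 2, so the across-period effect alone puts B larger.
Si > B: the two effects oppose for this pair; the down-group effect wins (116 vs 85 pm).
Ca > Si: relative to Si, both the across-period and down-group shifts push Ca's atomic radius up.
K > Ca: both are in period 4; the period trend gives K the larger value.
Tabulated atomic radius (pm): B 85, C 75, Si 116, K 196, Ca 171.
So from smallest to largest: C < B < Si < Ca < K.

C < B < Si < Ca < K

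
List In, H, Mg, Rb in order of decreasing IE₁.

H > Mg > In > Rb

H is in period 1, group 1; Mg is in period 3, group 2; Rb is in period 5, group 1; In is in period 5, group 13.
Across a period the outer electron is held more tightly (higher IE₁); down a group it sits in a higher shell, more shielded, and comes off more easily.
These span different periods and groups, so the two trends combine.
In > Rb: both are in period 5; the period trend gives In the larger value.
Mg > In: period and group pull opposite ways; the down-group shift dominates (738 vs 558 kJ/mol).
H > Mg: the two effects oppose for this pair; the down-group effect wins (1312 vs 738 kJ/mol).
For reference (kJ/mol): H 1312, Mg 738, Rb 403, In 558.
So from highest to lowest: H > Mg > In > Rb.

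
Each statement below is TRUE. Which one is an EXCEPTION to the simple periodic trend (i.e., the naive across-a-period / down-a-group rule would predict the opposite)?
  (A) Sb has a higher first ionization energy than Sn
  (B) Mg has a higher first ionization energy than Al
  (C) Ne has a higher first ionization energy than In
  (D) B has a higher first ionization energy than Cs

(B)

The general trend: first ionization energy increases across a period and decreases down a group.
(A) Sb (period 5, group 15) vs Sn (period 5, group 14): the stated order agrees with the simple trend.
(B) Mg (period 3, group 2) vs Al (period 3, group 13): the stated order contradicts the simple trend.
(C) Ne (period 2, group 18) vs In (period 5, group 13): the stated order agrees with the simple trend.
(D) B (period 2, group 13) vs Cs (period 6, group 1): the stated order agrees with the simple trend.
The exception is (B): Al's single 3p electron is easier to remove than one from Mg's filled 3s².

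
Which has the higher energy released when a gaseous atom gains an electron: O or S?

O is in period 2, group 16; S is in period 3, group 16.
Electron affinity generally becomes more exothermic across a period toward the halogens and less exothermic down a group.
All are in group 16; the group trend (electron affinity increases up the group) applies, with the exception below.
Note the exception: S has a higher electron affinity than O, contrary to the simple trend — the compact 2p subshell of O repels the added electron more than S's larger 3p does.
Tabulated electron affinity (kJ/mol): O 141, S 200.
So S has the higher energy released when a gaseous atom gains an electron (S > O).

S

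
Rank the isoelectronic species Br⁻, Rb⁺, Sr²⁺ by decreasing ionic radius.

Br⁻, Rb⁺, Sr²⁺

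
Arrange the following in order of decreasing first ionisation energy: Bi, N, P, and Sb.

N is in period 2, group 15; P is in period 3, group 15; Sb is in period 5, group 15; Bi is in period 6, group 15.
IE₁ increases left→right with effective nuclear charge and decreases top→bottom as the valence shell moves farther out.
All are in group 15, so first ionization energy increases up the group.
So from highest to lowest: N > P > Sb > Bi.

N > P > Sb > Bi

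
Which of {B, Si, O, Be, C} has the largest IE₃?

The third ionization energy removes an electron from the +2 ion. For each element: B²⁺ still has 1 valence electron; Si²⁺ still has 2 valence electrons; O²⁺ still has 4 valence electrons; Be²⁺ is the bare [He] core; C²⁺ still has 2 valence electrons.
Breaking into a closed-shell core is much more expensive than removing a leftover valence electron — Be has the largest IE_3 here.
Valence configurations: B²⁺ [He]2s¹, Si²⁺ [Ne]3s², O²⁺ [He]2s²2p², C²⁺ [He]2s².
Tabulated IE_3 (kJ/mol): B 3660, Si 3232, O 5300, Be 14849, C 4620.
Hence IE_3: Si < B < C < O < Be.

Be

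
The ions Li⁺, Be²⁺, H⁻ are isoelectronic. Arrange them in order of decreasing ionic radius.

H⁻ > Li⁺ > Be²⁺

All of these have 2 electrons, so size is governed by nuclear charge alone: the more protons, the stronger the pull on the same electron cloud, and the smaller the ion.
Nuclear charges: Be²⁺ (Z=4), Li⁺ (Z=3), H⁻ (Z=1).
Largest to smallest: H⁻ > Li⁺ > Be²⁺.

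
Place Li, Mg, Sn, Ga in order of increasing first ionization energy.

Across a period the outer electron is held more tightly (higher IE₁); down a group it sits in a higher shell, more shielded, and comes off more easily.
A diagonal step moves right (one effect) and down (the opposite effect) at once.
Ga > Li: the two effects oppose for this pair; the across-period effect wins (579 vs 520 kJ/mol).
Sn > Ga: the two effects oppose for this pair; the across-period effect wins (709 vs 579 kJ/mol).
Mg > Sn: period and group pull opposite ways; the down-group shift dominates (738 vs 709 kJ/mol).
For reference (kJ/mol): Li 520, Mg 738, Ga 579, Sn 709.
So from lowest to highest: Li < Ga < Sn < Mg.

Li < Ga < Sn < Mg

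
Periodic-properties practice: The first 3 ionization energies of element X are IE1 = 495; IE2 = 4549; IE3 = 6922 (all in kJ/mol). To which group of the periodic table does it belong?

Look for the largest jump between consecutive ionization energies: IE2/IE1 ≈ 9.2, far larger than any earlier ratio.
That jump marks the point where a core electron is being removed. So the atom has 1 valence electron.
A main-group element with 1 valence electron is in group 1.

Group 1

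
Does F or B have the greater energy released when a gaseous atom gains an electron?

F

B is in period 2, group 13; F is in period 2, group 17.
Atoms with high Z_eff and room in the valence shell (especially the halogens) have the most exothermic electron affinities.
All lie in period 2, so electron affinity increases left to right.
So F has the greater energy released when a gaseous atom gains an electron (F > B).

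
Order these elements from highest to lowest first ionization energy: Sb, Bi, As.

As > Sb > Bi

As is in period 4, group 15; Sb is in period 5, group 15; Bi is in period 6, group 15.
Removing the outermost electron gets harder across a period and easier down a group.
All are in group 15, so first ionization energy increases up the group.
So from highest to lowest: As > Sb > Bi.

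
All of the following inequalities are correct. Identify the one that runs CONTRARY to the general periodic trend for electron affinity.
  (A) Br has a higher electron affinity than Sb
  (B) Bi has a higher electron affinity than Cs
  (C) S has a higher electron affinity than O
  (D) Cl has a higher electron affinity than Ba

(C)

The general trend: electron affinity increases across a period and decreases down a group.
(A) Br (period 4, group 17) vs Sb (period 5, group 15): the stated order agrees with the simple trend.
(B) Bi (period 6, group 15) vs Cs (period 6, group 1): the stated order agrees with the simple trend.
(C) S (period 3, group 16) vs O (period 2, group 16): the stated order contradicts the simple trend.
(D) Cl (period 3, group 17) vs Ba (period 6, group 2): the stated order agrees with the simple trend.
The exception is (C): the compact 2p subshell of O repels the added electron more than S's larger 3p does.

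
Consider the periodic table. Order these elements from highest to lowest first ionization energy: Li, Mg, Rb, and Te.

Te > Mg > Li > Rb

Li is in period 2, group 1; Mg is in period 3, group 2; Rb is in period 5, group 1; Te is in period 5, group 16.
First ionization energy rises across a period (greater Z_eff holds electrons more tightly) and falls down a group (valence electrons are farther from the nucleus).
Neither a single period nor a single group — weigh both effects.
Li > Rb: they share group 1; the group trend gives Li the larger value.
Mg > Li: the two effects oppose for this pair; the across-period effect wins (738 vs 520 kJ/mol).
Te > Mg: period and group pull opposite ways; the across-period shift dominates (869 vs 738 kJ/mol).
Tabulated first ionization energy (kJ/mol): Li 520, Mg 738, Rb 403, Te 869.
So from highest to lowest: Te > Mg > Li > Rb.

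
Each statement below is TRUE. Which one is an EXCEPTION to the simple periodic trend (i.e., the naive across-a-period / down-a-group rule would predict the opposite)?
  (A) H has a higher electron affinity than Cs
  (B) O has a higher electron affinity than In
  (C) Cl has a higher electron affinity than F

The general trend: electron affinity increases across a period and decreases down a group.
(A) H (period 1, group 1) vs Cs (period 6, group 1): the stated order agrees with the simple trend.
(B) O (period 2, group 16) vs In (period 5, group 13): the stated order agrees with the simple trend.
(C) Cl (period 3, group 17) vs F (period 2, group 17): the stated order contradicts the simple trend.
The exception is (C): F's small 2p subshell makes the incoming electron feel strong e⁻–e⁻ repulsion, so Cl actually releases more energy on gaining an electron.

(C)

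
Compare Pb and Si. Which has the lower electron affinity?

EA tends to increase across a period and decrease down a group, though the pattern is less regular than for IE or radius.
All are in group 14, so electron affinity increases up the group.
So Pb has the lower electron affinity (Pb < Si).

Pb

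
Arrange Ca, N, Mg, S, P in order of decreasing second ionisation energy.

IE_2 is the cost of taking one more electron from the +1 cation: Ca⁺ still has 1 valence electron; N⁺ still has 4 valence electrons; Mg⁺ still has 1 valence electron; S⁺ still has 5 valence electrons; P⁺ still has 4 valence electrons.
All are still removing valence electrons, so compare the +1 ions as you would atoms: IE_2 generally rises across a period (higher Z_eff) and falls down a group (larger shell), subject to the usual subshell exceptions.
Valence configurations: Ca⁺ [Ar]4s¹, N⁺ [He]2s²2p², Mg⁺ [Ne]3s¹, S⁺ [Ne]3s²3p³, P⁺ [Ne]3s²3p².
The numbers (kJ/mol): Ca 1145, N 2856, Mg 1451, S 2252, P 1907.
Hence IE_2: Ca < Mg < P < S < N.

N > S > P > Mg > Ca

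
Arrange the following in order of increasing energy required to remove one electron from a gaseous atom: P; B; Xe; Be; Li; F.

Li is in period 2, group 1; Be is in period 2, group 2; B is in period 2, group 13; F is in period 2, group 17; P is in period 3, group 15; Xe is in period 5, group 18.
Across a period the outer electron is held more tightly (higher IE₁); down a group it sits in a higher shell, more shielded, and comes off more easily.
Here both period and group differ, so the two effects have to be weighed against each other.
B > Li: B lies to the right of Li in period 2, so the across-period effect alone puts B higher.
Be > B: this pair runs against the simple trend — see the exception note.
P > Be: period and group pull opposite ways; the across-period shift dominates (1012 vs 900 kJ/mol).
Xe > P: period and group pull opposite ways; the across-period shift dominates (1170 vs 1012 kJ/mol).
F > Xe: period and group pull opposite ways; the down-group shift dominates (1681 vs 1170 kJ/mol).
Note the exception: Be has a higher first ionization energy than B, contrary to the simple trend — removing B's lone 2p electron is easier than breaking Be's filled 2s².
For reference (kJ/mol): Li 520, Be 900, B 801, F 1681, P 1012, Xe 1170.
So from lowest to highest: Li < B < Be < P < Xe < F.

Li < B < Be < P < Xe < F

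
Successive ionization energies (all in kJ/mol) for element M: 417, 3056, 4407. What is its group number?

Look for the largest jump between consecutive ionization energies: IE2/IE1 ≈ 7.3, far larger than any earlier ratio.
That jump marks the point where a core electron is being removed. So the atom has 1 valence electron.
A main-group element with 1 valence electron is in group 1.

Group 1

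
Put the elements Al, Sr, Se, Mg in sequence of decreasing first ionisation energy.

Se, Mg, Al, Sr

Mg is in period 3, group 2; Al is in period 3, group 13; Se is in period 4, group 16; Sr is in period 5, group 2.
First ionization energy rises across a period (greater Z_eff holds electrons more tightly) and falls down a group (valence electrons are farther from the nucleus).
These span different periods and groups, so the two trends combine.
Al > Sr: both effects reinforce here, so Al is clearly the higher of the two.
Mg > Al: this pair runs against the simple trend — see the exception note.
Se > Mg: period and group pull opposite ways; the across-period shift dominates (941 vs 738 kJ/mol).
Note the exception: Mg has a higher first ionization energy than Al, contrary to the simple trend — Al's single 3p electron is easier to remove than one from Mg's filled 3s².
Tabulated first ionization energy (kJ/mol): Mg 738, Al 578, Se 941, Sr 550.
So from highest to lowest: Se > Mg > Al > Sr.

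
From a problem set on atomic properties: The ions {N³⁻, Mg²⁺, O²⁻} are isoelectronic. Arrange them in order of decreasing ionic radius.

N³⁻, O²⁻, Mg²⁺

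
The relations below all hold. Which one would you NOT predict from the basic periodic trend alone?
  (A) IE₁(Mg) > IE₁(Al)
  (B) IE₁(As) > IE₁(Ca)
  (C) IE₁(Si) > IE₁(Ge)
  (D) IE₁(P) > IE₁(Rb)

The general trend: first ionisation energy increases across a period and decreases down a group.
(A) Mg (period 3, group 2) vs Al (period 3, group 13): the stated order contradicts the simple trend.
(B) As (period 4, group 15) vs Ca (period 4, group 2): the stated order agrees with the simple trend.
(C) Si (period 3, group 14) vs Ge (period 4, group 14): the stated order agrees with the simple trend.
(D) P (period 3, group 15) vs Rb (period 5, group 1): the stated order agrees with the simple trend.
The exception is (A): Al's single 3p electron is easier to remove than one from Mg's filled 3s².

(A)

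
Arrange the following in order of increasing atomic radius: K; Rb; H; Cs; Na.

H < Na < K < Rb < Cs

H is in period 1, group 1; Na is in period 3, group 1; K is in period 4, group 1; Rb is in period 5, group 1; Cs is in period 6, group 1.
Moving right in a period, electrons are added to the same shell under a stronger nuclear pull, so atoms get smaller; moving down, a new shell is opened and atoms get larger.
All are in group 1, so atomic radius increases down the group.
So from smallest to largest: H < Na < K < Rb < Cs.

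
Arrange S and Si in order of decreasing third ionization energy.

S > Si

After 2 electrons have been removed, what remains? S²⁺ still has 4 valence electrons; Si²⁺ still has 2 valence electrons.
All are still removing valence electrons, so compare the +2 ions as you would atoms: IE_3 generally rises across a period (higher Z_eff) and falls down a group (larger shell), subject to the usual subshell exceptions.
Valence configurations: S²⁺ [Ne]3s²3p², Si²⁺ [Ne]3s².
The numbers (kJ/mol): S 3357, Si 3232.
Putting it together, IE_3: Si < S.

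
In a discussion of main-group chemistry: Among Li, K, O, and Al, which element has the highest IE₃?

Li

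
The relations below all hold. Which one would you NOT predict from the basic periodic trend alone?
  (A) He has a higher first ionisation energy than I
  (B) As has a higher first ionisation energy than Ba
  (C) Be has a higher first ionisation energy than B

The general trend: first ionisation energy increases across a period and decreases down a group.
(A) He (period 1, group 18) vs I (period 5, group 17): the stated order agrees with the simple trend.
(B) As (period 4, group 15) vs Ba (period 6, group 2): the stated order agrees with the simple trend.
(C) Be (period 2, group 2) vs B (period 2, group 13): the stated order contradicts the simple trend.
The exception is (C): removing B's lone 2p electron is easier than breaking Be's filled 2s².

(C)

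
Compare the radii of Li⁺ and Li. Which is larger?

Li

Forming Li⁺ removes 1 electron from Li. Fewer electrons for the same nuclear charge means less shielding and a higher Z_eff on the remaining electrons, and for main-group metals the entire outer shell is lost.
A cation is smaller than its parent atom: Li⁺ < Li.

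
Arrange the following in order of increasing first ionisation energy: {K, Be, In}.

IE₁ increases left→right with effective nuclear charge and decreases top→bottom as the valence shell moves farther out.
Neither a single period nor a single group — weigh both effects.
In > K: period and group pull opposite ways; the across-period shift dominates (558 vs 419 kJ/mol).
Be > In: period and group pull opposite ways; the down-group shift dominates (900 vs 558 kJ/mol).
Tabulated first ionization energy (kJ/mol): Be 900, K 419, In 558.
So from lowest to highest: K < In < Be.

K < In < Be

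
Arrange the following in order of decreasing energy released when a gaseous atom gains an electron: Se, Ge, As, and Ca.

Ca is in period 4, group 2; Ge is in period 4, group 14; As is in period 4, group 15; Se is in period 4, group 16.
Adding an electron releases more energy for atoms nearer the top right (short of the noble gases).
All lie in period 4; the across-period trend (electron affinity increases left to right) applies, with the exception below.
Note the exception: Ge has a higher electron affinity than As, contrary to the simple trend — adding an electron to As's half-filled 4p³ is unfavourable, so Ge (4p²) has the more exothermic EA.
Tabulated electron affinity (kJ/mol): Ca 2, Ge 119, As 78, Se 195.
So from highest to lowest: Se > Ge > As > Ca.

Se > Ge > As > Ca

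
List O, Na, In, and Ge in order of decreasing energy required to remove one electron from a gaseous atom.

O, Ge, In, Na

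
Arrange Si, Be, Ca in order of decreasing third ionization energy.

Be, Ca, Si

After 2 electrons have been removed, what remains? Si²⁺ still has 2 valence electrons; Be²⁺ is the bare [He] core; Ca²⁺ is the bare [Ar] core.
Breaking into a closed-shell core is much more expensive than removing a leftover valence electron — Ca and Be have the largest IE_3 here.
Approximate IE_3 values (kJ/mol): Si 3232, Be 14849, Ca 4912.
So the third ionization energies run Si < Ca < Be.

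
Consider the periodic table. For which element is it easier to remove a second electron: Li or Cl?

Cl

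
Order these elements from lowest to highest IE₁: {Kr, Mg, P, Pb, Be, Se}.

Pb < Mg < Be < Se < P < Kr

Be is in period 2, group 2; Mg is in period 3, group 2; P is in period 3, group 15; Se is in period 4, group 16; Kr is in period 4, group 18; Pb is in period 6, group 14.
IE₁ increases left→right with effective nuclear charge and decreases top→bottom as the valence shell moves farther out.
These span different periods and groups, so the two trends combine.
Mg > Pb: period and group pull opposite ways; the down-group shift dominates (738 vs 716 kJ/mol).
Be > Mg: Be sits above Mg in group 2, so the down-group effect alone puts Be higher.
Se > Be: the two effects oppose for this pair; the across-period effect wins (941 vs 900 kJ/mol).
P > Se: the two effects oppose for this pair; the down-group effect wins (1012 vs 941 kJ/mol).
Kr > P: period and group pull opposite ways; the across-period shift dominates (1351 vs 1012 kJ/mol).
Approximate values (kJ/mol): Be 900, Mg 738, P 1012, Se 941, Kr 1351, Pb 716.
So from lowest to highest: Pb < Mg < Be < Se < P < Kr.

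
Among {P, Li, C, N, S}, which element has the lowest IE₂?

P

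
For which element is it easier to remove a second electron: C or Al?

Al

The second ionization energy removes an electron from the +1 ion. For each element: C⁺ still has 3 valence electrons; Al⁺ still has 2 valence electrons.
All are still removing valence electrons, so compare the +1 ions as you would atoms: IE_2 generally rises across a period (higher Z_eff) and falls down a group (larger shell), subject to the usual subshell exceptions.
Valence configurations: C⁺ [He]2s²2p¹, Al⁺ [Ne]3s².
Approximate IE_2 values (kJ/mol): C 2353, Al 1817.
Hence IE_2: Al < C.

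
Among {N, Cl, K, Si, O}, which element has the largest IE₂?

Consider each +1 ion: N⁺ still has 4 valence electrons; Cl⁺ still has 6 valence electrons; K⁺ is the bare [Ar] core; Si⁺ still has 3 valence electrons; O⁺ still has 5 valence electrons.
Usually core removal costs more than valence removal, but here the competition is close: a tightly held n=2 valence electron can cost more to remove than an n=3 core electron, so the actual values have to decide it.
Valence configurations: N⁺ [He]2s²2p², Cl⁺ [Ne]3s²3p⁴, Si⁺ [Ne]3s²3p¹, O⁺ [He]2s²2p³.
Approximate IE_2 values (kJ/mol): N 2856, Cl 2298, K 3052, Si 1577, O 3388.
Hence IE_2: Si < Cl < N < K < O.

O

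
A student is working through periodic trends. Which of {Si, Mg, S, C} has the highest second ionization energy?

C

The second ionization energy removes an electron from the +1 ion. For each element: Si⁺ still has 3 valence electrons; Mg⁺ still has 1 valence electron; S⁺ still has 5 valence electrons; C⁺ still has 3 valence electrons.
All are still removing valence electrons, so compare the +1 ions as you would atoms: IE_2 generally rises across a period (higher Z_eff) and falls down a group (larger shell), subject to the usual subshell exceptions.
Valence configurations: Si⁺ [Ne]3s²3p¹, Mg⁺ [Ne]3s¹, S⁺ [Ne]3s²3p³, C⁺ [He]2s²2p¹.
Approximate IE_2 values (kJ/mol): Si 1577, Mg 1451, S 2252, C 2353.
So the second ionization energies run Mg < Si < S < C.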